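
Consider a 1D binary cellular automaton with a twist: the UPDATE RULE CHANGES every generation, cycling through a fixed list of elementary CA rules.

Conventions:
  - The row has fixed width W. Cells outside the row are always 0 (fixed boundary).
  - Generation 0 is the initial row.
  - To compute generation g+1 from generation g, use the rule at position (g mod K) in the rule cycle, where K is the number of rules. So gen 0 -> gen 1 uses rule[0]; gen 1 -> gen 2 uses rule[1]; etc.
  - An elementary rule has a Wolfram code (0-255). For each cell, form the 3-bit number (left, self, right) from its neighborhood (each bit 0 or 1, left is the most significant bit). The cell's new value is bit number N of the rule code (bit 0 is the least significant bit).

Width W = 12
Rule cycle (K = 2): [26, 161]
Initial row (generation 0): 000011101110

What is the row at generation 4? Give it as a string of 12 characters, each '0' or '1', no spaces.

Answer: 010000100111

Derivation:
Gen 0: 000011101110
Gen 1 (rule 26): 000110001001
Gen 2 (rule 161): 110000100000
Gen 3 (rule 26): 101001010000
Gen 4 (rule 161): 010000100111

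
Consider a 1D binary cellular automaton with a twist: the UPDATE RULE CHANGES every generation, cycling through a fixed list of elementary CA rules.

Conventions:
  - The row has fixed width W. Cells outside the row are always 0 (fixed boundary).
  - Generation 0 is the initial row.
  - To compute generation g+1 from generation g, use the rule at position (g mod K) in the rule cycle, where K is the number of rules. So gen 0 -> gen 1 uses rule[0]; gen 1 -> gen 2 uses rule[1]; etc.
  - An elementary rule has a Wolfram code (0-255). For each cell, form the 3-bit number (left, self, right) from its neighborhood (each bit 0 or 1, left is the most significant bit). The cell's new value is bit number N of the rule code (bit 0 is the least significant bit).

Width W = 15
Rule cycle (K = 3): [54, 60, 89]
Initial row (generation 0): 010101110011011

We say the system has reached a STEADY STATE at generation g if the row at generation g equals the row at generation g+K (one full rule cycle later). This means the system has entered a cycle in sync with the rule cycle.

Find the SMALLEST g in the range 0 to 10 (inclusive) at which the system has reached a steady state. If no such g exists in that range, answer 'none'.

Gen 0: 010101110011011
Gen 1 (rule 54): 111110001100100
Gen 2 (rule 60): 100001001010110
Gen 3 (rule 89): 011100100000111
Gen 4 (rule 54): 100011110001000
Gen 5 (rule 60): 110010001001100
Gen 6 (rule 89): 111001100101111
Gen 7 (rule 54): 000110011110000
Gen 8 (rule 60): 000101010001000
Gen 9 (rule 89): 110000001100111
Gen 10 (rule 54): 001000010011000
Gen 11 (rule 60): 001100011010100
Gen 12 (rule 89): 101111011000011
Gen 13 (rule 54): 110000100100100

Answer: none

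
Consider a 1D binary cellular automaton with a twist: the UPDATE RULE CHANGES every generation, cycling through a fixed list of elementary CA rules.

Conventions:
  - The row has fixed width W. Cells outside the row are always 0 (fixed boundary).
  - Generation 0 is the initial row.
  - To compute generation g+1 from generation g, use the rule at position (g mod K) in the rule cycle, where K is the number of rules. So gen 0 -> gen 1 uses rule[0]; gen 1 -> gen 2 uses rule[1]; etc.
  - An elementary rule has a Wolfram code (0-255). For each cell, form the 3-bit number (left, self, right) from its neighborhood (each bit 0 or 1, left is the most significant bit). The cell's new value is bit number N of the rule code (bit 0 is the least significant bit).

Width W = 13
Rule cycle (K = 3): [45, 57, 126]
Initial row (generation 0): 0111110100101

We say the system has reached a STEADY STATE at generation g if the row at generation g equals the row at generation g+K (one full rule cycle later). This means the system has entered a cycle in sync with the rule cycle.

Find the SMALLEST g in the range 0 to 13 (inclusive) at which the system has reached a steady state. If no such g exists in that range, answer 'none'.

Answer: none

Derivation:
Gen 0: 0111110100101
Gen 1 (rule 45): 0100001100111
Gen 2 (rule 57): 0011101010100
Gen 3 (rule 126): 0110111111110
Gen 4 (rule 45): 0101100000000
Gen 5 (rule 57): 0011011111111
Gen 6 (rule 126): 0111110000001
Gen 7 (rule 45): 0100000111101
Gen 8 (rule 57): 0011110100010
Gen 9 (rule 126): 0110011110111
Gen 10 (rule 45): 0100010001100
Gen 11 (rule 57): 0011001101011
Gen 12 (rule 126): 0111111111111
Gen 13 (rule 45): 0100000000000
Gen 14 (rule 57): 0011111111111
Gen 15 (rule 126): 0110000000001
Gen 16 (rule 45): 0100111111101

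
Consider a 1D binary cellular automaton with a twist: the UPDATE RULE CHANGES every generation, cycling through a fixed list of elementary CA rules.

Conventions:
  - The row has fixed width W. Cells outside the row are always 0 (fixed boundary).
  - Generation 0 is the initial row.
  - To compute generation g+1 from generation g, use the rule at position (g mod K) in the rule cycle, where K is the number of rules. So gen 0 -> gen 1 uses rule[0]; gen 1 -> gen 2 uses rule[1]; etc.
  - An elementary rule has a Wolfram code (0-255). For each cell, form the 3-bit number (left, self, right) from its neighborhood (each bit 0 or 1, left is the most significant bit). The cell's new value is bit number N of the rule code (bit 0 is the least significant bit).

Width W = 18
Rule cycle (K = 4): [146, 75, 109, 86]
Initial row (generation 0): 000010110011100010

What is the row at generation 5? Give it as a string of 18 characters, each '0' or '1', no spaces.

Gen 0: 000010110011100010
Gen 1 (rule 146): 000100001101010101
Gen 2 (rule 75): 111001111100000000
Gen 3 (rule 109): 101001000101111111
Gen 4 (rule 86): 101111101100000001
Gen 5 (rule 146): 000111000010000010

Answer: 000111000010000010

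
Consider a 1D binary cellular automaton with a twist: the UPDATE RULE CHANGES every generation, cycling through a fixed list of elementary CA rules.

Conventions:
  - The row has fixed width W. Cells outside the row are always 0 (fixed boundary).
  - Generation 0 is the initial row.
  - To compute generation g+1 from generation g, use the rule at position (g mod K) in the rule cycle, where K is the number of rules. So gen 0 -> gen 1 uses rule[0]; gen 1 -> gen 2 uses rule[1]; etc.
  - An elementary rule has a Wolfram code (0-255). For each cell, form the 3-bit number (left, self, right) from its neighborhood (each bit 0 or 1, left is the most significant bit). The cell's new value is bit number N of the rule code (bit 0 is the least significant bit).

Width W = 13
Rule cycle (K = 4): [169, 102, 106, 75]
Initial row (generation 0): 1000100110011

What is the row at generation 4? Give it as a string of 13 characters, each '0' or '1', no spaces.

Gen 0: 1000100110011
Gen 1 (rule 169): 0010000100010
Gen 2 (rule 102): 0110001100110
Gen 3 (rule 106): 1110011101110
Gen 4 (rule 75): 1010110101010

Answer: 1010110101010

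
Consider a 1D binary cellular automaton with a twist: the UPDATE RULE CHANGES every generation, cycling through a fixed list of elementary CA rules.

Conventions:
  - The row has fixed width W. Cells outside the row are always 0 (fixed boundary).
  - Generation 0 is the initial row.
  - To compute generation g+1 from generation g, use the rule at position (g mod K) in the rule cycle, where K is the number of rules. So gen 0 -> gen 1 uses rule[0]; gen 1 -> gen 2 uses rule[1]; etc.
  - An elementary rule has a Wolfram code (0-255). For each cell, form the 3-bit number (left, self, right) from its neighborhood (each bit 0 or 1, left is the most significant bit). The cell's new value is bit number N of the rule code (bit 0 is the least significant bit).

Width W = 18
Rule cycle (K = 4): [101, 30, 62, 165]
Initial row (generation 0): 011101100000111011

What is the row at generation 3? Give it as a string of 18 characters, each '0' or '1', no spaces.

Answer: 011011111111110111

Derivation:
Gen 0: 011101100000111011
Gen 1 (rule 101): 000110101110001101
Gen 2 (rule 30): 001100101001011001
Gen 3 (rule 62): 011011111111110111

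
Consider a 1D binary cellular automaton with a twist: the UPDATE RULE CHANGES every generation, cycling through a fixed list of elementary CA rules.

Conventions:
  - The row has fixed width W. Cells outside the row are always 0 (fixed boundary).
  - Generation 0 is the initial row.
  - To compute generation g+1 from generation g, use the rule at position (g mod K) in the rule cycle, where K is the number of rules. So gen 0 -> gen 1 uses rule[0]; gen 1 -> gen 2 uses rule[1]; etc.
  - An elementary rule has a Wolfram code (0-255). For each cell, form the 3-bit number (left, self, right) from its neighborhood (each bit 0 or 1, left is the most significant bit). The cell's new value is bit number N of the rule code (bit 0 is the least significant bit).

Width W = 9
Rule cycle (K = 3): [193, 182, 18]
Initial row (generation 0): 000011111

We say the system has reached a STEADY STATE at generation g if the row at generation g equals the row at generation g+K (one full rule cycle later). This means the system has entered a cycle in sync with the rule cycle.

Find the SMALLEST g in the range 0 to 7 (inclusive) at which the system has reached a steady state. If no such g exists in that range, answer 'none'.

Answer: 3

Derivation:
Gen 0: 000011111
Gen 1 (rule 193): 111001111
Gen 2 (rule 182): 010110110
Gen 3 (rule 18): 100000001
Gen 4 (rule 193): 001111100
Gen 5 (rule 182): 010111010
Gen 6 (rule 18): 100000001
Gen 7 (rule 193): 001111100
Gen 8 (rule 182): 010111010
Gen 9 (rule 18): 100000001
Gen 10 (rule 193): 001111100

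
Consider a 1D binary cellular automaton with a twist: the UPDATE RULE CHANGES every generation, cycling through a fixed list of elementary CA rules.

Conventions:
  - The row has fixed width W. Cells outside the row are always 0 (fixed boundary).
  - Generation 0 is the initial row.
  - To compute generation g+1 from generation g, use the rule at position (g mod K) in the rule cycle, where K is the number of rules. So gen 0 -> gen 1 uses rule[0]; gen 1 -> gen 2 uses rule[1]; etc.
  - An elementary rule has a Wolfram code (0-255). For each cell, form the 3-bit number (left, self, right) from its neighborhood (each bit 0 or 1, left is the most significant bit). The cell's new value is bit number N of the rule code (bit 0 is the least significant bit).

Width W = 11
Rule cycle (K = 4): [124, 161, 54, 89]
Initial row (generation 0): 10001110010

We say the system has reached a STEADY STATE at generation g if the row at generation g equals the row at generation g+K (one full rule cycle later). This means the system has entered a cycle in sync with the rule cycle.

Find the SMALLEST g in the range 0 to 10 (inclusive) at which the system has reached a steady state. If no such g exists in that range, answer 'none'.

Gen 0: 10001110010
Gen 1 (rule 124): 11001011011
Gen 2 (rule 161): 00000100100
Gen 3 (rule 54): 00001111110
Gen 4 (rule 89): 11101000011
Gen 5 (rule 124): 10111100011
Gen 6 (rule 161): 01011001000
Gen 7 (rule 54): 11100111100
Gen 8 (rule 89): 10110100111
Gen 9 (rule 124): 11111110101
Gen 10 (rule 161): 01111101010
Gen 11 (rule 54): 10000011111
Gen 12 (rule 89): 01111010001
Gen 13 (rule 124): 01001111001
Gen 14 (rule 161): 00000110000

Answer: none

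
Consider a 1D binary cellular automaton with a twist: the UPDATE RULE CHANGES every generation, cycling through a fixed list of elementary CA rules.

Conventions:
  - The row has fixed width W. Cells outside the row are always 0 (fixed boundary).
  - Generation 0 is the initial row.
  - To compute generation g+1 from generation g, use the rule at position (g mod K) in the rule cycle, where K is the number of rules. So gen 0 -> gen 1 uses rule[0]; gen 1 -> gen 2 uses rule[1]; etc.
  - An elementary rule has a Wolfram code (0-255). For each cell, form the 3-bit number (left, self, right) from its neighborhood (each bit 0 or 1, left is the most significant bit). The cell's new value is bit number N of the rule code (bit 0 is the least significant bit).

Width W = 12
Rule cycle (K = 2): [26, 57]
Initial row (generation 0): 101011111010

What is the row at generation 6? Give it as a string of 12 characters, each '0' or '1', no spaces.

Gen 0: 101011111010
Gen 1 (rule 26): 000010000001
Gen 2 (rule 57): 111001111100
Gen 3 (rule 26): 100111000010
Gen 4 (rule 57): 010100111001
Gen 5 (rule 26): 100011100110
Gen 6 (rule 57): 011010010101

Answer: 011010010101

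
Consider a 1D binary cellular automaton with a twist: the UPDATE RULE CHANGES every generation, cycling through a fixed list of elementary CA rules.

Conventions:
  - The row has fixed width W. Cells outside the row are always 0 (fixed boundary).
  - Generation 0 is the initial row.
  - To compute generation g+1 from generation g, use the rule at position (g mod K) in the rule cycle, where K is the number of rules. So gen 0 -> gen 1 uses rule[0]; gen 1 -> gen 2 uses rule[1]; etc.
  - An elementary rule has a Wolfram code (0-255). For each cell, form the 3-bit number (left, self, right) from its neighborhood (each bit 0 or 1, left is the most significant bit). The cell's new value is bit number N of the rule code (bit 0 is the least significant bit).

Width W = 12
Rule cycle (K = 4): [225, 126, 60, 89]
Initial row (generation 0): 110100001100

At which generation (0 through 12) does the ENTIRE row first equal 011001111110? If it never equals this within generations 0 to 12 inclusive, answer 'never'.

Gen 0: 110100001100
Gen 1 (rule 225): 011001100101
Gen 2 (rule 126): 111111111111
Gen 3 (rule 60): 100000000000
Gen 4 (rule 89): 011111111111
Gen 5 (rule 225): 001111111111
Gen 6 (rule 126): 011000000001
Gen 7 (rule 60): 010100000001
Gen 8 (rule 89): 000011111100
Gen 9 (rule 225): 111001111101
Gen 10 (rule 126): 101111000111
Gen 11 (rule 60): 111000100100
Gen 12 (rule 89): 101110010011

Answer: never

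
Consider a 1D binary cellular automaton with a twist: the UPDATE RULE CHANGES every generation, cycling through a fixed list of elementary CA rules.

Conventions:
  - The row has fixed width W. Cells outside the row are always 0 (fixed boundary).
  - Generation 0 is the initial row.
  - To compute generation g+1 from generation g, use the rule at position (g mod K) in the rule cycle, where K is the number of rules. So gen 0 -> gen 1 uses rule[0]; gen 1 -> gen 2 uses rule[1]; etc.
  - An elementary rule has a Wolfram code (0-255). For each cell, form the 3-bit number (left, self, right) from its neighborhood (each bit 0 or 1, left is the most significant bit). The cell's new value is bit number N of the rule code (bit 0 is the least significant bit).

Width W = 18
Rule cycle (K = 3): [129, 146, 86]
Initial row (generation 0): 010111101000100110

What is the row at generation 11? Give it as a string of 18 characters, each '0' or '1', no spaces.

Gen 0: 010111101000100110
Gen 1 (rule 129): 000011000010000000
Gen 2 (rule 146): 000100100101000000
Gen 3 (rule 86): 001111111101100000
Gen 4 (rule 129): 100111111000001111
Gen 5 (rule 146): 011011110100010110
Gen 6 (rule 86): 101000010110110011
Gen 7 (rule 129): 000011000000000000
Gen 8 (rule 146): 000100100000000000
Gen 9 (rule 86): 001111110000000000
Gen 10 (rule 129): 100111100111111111
Gen 11 (rule 146): 011011011011111110

Answer: 011011011011111110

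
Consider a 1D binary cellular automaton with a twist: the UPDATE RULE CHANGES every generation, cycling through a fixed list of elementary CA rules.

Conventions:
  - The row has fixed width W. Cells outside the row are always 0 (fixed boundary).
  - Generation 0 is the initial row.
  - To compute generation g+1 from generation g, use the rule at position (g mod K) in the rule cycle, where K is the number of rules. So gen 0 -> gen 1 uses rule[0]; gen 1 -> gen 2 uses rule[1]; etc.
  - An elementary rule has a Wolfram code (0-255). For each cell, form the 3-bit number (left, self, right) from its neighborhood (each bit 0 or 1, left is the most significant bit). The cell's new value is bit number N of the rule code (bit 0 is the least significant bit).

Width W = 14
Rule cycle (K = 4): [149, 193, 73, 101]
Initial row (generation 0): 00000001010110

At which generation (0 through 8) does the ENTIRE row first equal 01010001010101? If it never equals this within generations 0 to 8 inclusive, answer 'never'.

Answer: 5

Derivation:
Gen 0: 00000001010110
Gen 1 (rule 149): 11111101010001
Gen 2 (rule 193): 01111100000100
Gen 3 (rule 73): 01000101110001
Gen 4 (rule 101): 01010110010101
Gen 5 (rule 149): 01010001010101
Gen 6 (rule 193): 00000100000000
Gen 7 (rule 73): 11110001111111
Gen 8 (rule 101): 00010100000001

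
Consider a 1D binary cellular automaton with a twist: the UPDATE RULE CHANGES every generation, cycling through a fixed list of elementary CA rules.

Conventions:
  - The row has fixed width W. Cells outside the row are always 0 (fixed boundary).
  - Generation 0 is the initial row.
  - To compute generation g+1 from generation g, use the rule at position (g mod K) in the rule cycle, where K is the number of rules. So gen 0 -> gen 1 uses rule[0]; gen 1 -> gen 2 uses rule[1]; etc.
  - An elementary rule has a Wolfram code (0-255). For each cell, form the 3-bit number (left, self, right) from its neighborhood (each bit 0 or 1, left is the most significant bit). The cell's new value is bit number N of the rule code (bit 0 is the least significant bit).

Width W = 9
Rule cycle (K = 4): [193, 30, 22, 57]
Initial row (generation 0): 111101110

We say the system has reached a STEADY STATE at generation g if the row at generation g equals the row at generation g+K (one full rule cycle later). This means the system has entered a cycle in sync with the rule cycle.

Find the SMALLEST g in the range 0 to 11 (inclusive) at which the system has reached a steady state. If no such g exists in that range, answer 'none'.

Gen 0: 111101110
Gen 1 (rule 193): 011100110
Gen 2 (rule 30): 110011101
Gen 3 (rule 22): 001100001
Gen 4 (rule 57): 101011100
Gen 5 (rule 193): 000001101
Gen 6 (rule 30): 000011001
Gen 7 (rule 22): 000100111
Gen 8 (rule 57): 110010100
Gen 9 (rule 193): 010000001
Gen 10 (rule 30): 111000011
Gen 11 (rule 22): 000100100
Gen 12 (rule 57): 110010011
Gen 13 (rule 193): 010000001
Gen 14 (rule 30): 111000011
Gen 15 (rule 22): 000100100

Answer: 9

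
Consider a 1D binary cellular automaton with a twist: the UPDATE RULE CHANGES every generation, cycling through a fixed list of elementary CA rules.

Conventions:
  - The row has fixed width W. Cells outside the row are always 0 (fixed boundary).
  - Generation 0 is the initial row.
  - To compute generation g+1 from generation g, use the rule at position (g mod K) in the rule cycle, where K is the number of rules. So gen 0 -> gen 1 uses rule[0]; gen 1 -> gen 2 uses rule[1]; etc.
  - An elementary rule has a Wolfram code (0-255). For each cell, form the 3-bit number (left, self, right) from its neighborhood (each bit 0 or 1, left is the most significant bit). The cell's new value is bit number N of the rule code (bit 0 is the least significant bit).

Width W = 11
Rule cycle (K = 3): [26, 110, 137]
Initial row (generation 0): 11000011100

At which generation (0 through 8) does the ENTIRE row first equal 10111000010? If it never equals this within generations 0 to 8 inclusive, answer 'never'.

Gen 0: 11000011100
Gen 1 (rule 26): 10100110010
Gen 2 (rule 110): 11101110110
Gen 3 (rule 137): 11001100100
Gen 4 (rule 26): 10111011010
Gen 5 (rule 110): 11101111110
Gen 6 (rule 137): 11001111100
Gen 7 (rule 26): 10111000010
Gen 8 (rule 110): 11101000110

Answer: 7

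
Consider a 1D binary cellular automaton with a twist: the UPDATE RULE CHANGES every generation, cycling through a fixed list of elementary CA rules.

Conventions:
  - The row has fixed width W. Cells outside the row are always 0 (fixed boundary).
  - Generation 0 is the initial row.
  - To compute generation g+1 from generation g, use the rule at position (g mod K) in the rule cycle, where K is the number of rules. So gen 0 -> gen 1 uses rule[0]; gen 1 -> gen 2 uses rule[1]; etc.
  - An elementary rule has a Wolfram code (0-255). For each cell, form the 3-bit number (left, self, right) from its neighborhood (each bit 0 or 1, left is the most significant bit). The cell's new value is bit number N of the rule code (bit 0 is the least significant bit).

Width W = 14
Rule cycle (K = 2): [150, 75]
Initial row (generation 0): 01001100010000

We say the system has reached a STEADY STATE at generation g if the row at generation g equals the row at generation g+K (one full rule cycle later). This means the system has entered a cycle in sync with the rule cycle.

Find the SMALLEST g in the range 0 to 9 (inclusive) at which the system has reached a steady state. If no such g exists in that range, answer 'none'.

Gen 0: 01001100010000
Gen 1 (rule 150): 11110010111000
Gen 2 (rule 75): 10010100101011
Gen 3 (rule 150): 11110111101000
Gen 4 (rule 75): 10010100100011
Gen 5 (rule 150): 11110111110100
Gen 6 (rule 75): 10010100010001
Gen 7 (rule 150): 11110110111011
Gen 8 (rule 75): 10010110101011
Gen 9 (rule 150): 11110000101000
Gen 10 (rule 75): 10010111000011
Gen 11 (rule 150): 11110010100100

Answer: none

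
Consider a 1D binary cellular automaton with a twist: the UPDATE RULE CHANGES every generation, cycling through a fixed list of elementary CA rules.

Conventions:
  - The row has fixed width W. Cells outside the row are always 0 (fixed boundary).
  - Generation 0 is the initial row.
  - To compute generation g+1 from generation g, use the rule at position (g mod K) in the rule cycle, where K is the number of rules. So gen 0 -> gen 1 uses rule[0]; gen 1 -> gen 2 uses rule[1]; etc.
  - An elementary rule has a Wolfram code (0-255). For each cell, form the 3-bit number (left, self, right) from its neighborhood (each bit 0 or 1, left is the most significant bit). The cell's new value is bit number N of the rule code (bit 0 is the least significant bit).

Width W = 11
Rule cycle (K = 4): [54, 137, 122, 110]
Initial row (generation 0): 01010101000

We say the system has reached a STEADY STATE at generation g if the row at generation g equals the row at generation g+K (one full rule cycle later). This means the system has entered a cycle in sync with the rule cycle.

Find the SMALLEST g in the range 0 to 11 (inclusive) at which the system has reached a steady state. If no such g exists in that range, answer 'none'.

Gen 0: 01010101000
Gen 1 (rule 54): 11111111100
Gen 2 (rule 137): 11111111001
Gen 3 (rule 122): 10000001110
Gen 4 (rule 110): 10000011010
Gen 5 (rule 54): 11000100111
Gen 6 (rule 137): 10010000110
Gen 7 (rule 122): 01101001111
Gen 8 (rule 110): 11111011001
Gen 9 (rule 54): 00000100111
Gen 10 (rule 137): 11110000110
Gen 11 (rule 122): 10011001111
Gen 12 (rule 110): 10111011001
Gen 13 (rule 54): 11000100111
Gen 14 (rule 137): 10010000110
Gen 15 (rule 122): 01101001111

Answer: none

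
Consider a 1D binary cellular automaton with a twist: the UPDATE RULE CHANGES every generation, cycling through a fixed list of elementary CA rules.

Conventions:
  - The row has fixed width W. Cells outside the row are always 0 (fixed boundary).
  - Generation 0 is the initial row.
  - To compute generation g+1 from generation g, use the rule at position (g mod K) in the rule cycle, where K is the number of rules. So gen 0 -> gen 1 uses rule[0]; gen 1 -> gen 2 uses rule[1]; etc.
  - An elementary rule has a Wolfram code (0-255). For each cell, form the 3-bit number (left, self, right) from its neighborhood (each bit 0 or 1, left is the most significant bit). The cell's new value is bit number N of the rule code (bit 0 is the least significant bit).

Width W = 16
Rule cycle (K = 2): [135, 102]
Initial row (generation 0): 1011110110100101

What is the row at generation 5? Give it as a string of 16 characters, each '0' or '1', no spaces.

Answer: 0111100101001000

Derivation:
Gen 0: 1011110110100101
Gen 1 (rule 135): 1001100000101101
Gen 2 (rule 102): 1010100001110111
Gen 3 (rule 135): 1010101110100010
Gen 4 (rule 102): 1111110011100110
Gen 5 (rule 135): 0111100101001000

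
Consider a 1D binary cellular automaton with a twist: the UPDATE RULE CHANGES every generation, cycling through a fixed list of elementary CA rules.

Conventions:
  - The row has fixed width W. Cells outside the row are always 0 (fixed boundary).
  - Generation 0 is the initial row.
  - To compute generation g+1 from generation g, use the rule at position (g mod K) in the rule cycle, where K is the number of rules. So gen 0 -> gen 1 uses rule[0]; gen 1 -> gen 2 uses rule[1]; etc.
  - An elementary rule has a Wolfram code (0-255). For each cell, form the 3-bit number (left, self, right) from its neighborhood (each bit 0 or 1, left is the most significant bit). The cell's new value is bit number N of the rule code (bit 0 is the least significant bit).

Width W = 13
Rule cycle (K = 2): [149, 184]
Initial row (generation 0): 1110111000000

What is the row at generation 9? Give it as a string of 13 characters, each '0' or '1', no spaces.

Answer: 1000000010001

Derivation:
Gen 0: 1110111000000
Gen 1 (rule 149): 0100010111111
Gen 2 (rule 184): 0010001111110
Gen 3 (rule 149): 1011100111101
Gen 4 (rule 184): 0111010111010
Gen 5 (rule 149): 0010010010011
Gen 6 (rule 184): 0001001001010
Gen 7 (rule 149): 1101101101011
Gen 8 (rule 184): 1011011010110
Gen 9 (rule 149): 1000000010001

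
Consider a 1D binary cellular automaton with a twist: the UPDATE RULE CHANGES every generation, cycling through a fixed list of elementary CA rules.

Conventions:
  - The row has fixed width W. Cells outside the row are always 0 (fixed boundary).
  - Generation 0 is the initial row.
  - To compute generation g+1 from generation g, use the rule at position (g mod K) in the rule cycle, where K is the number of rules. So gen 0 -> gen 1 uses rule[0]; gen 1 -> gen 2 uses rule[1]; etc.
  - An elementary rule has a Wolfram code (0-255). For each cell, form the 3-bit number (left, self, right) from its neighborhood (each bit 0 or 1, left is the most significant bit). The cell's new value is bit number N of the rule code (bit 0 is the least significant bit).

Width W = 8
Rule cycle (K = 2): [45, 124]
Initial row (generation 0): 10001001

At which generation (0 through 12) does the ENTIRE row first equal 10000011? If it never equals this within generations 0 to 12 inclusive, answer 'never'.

Gen 0: 10001001
Gen 1 (rule 45): 10101001
Gen 2 (rule 124): 11111101
Gen 3 (rule 45): 10000011
Gen 4 (rule 124): 11000011
Gen 5 (rule 45): 10011010
Gen 6 (rule 124): 11011111
Gen 7 (rule 45): 10110000
Gen 8 (rule 124): 11111000
Gen 9 (rule 45): 10000011
Gen 10 (rule 124): 11000011
Gen 11 (rule 45): 10011010
Gen 12 (rule 124): 11011111

Answer: 3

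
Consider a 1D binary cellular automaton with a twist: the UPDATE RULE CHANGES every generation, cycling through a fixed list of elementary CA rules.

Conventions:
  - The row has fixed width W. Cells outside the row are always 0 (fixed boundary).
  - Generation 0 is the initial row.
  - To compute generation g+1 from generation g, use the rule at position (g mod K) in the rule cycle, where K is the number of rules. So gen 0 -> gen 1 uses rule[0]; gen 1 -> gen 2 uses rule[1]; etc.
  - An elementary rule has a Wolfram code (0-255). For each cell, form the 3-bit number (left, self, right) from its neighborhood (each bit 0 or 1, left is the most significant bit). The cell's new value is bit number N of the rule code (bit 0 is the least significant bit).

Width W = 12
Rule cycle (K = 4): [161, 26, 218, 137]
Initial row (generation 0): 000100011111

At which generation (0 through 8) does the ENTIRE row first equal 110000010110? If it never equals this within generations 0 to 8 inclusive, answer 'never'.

Answer: 6

Derivation:
Gen 0: 000100011111
Gen 1 (rule 161): 110001001110
Gen 2 (rule 26): 101010111001
Gen 3 (rule 218): 000000111110
Gen 4 (rule 137): 111110111100
Gen 5 (rule 161): 011101011001
Gen 6 (rule 26): 110000010110
Gen 7 (rule 218): 111000100111
Gen 8 (rule 137): 110010000110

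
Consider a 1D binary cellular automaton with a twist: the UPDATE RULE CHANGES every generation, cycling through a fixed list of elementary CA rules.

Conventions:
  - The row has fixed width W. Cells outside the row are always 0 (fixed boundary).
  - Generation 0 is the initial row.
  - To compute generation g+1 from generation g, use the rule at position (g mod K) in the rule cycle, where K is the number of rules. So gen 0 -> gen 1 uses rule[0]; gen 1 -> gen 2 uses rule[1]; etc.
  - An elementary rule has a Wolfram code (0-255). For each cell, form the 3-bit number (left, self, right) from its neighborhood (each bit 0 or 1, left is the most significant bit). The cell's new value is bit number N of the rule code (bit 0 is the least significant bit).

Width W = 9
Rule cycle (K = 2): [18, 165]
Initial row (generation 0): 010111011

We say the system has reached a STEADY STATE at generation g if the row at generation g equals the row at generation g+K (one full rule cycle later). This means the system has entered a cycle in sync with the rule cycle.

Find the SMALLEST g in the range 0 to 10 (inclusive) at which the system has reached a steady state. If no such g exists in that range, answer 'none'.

Gen 0: 010111011
Gen 1 (rule 18): 100000000
Gen 2 (rule 165): 101111111
Gen 3 (rule 18): 000000000
Gen 4 (rule 165): 111111111
Gen 5 (rule 18): 000000000
Gen 6 (rule 165): 111111111
Gen 7 (rule 18): 000000000
Gen 8 (rule 165): 111111111
Gen 9 (rule 18): 000000000
Gen 10 (rule 165): 111111111
Gen 11 (rule 18): 000000000
Gen 12 (rule 165): 111111111

Answer: 3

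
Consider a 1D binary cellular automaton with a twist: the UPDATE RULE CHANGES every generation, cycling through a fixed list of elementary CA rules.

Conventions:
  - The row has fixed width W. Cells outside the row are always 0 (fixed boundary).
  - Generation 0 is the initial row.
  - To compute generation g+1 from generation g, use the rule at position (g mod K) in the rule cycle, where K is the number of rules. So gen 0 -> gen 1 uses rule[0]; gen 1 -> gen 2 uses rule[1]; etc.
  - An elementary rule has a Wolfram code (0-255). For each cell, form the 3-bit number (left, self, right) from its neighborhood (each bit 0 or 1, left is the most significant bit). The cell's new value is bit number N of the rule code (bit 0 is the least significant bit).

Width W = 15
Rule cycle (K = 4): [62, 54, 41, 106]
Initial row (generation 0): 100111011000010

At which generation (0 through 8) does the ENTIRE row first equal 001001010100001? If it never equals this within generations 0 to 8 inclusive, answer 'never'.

Answer: never

Derivation:
Gen 0: 100111011000010
Gen 1 (rule 62): 111100110100111
Gen 2 (rule 54): 000011001111000
Gen 3 (rule 41): 111010001000011
Gen 4 (rule 106): 101100010000111
Gen 5 (rule 62): 111010111001100
Gen 6 (rule 54): 000111000110010
Gen 7 (rule 41): 110100010100000
Gen 8 (rule 106): 111000101000000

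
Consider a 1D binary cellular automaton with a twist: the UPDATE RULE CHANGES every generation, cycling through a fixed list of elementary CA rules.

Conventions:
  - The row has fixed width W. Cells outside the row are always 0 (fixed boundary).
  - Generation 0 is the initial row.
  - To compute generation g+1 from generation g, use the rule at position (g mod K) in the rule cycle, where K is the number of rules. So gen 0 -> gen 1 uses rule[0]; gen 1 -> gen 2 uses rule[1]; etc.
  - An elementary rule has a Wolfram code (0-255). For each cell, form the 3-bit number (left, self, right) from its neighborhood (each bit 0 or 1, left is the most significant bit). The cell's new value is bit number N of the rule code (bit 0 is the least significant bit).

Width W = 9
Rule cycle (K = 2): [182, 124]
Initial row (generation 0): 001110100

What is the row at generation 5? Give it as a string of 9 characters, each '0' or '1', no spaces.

Answer: 010101101

Derivation:
Gen 0: 001110100
Gen 1 (rule 182): 010101110
Gen 2 (rule 124): 011111011
Gen 3 (rule 182): 101110100
Gen 4 (rule 124): 111011110
Gen 5 (rule 182): 010101101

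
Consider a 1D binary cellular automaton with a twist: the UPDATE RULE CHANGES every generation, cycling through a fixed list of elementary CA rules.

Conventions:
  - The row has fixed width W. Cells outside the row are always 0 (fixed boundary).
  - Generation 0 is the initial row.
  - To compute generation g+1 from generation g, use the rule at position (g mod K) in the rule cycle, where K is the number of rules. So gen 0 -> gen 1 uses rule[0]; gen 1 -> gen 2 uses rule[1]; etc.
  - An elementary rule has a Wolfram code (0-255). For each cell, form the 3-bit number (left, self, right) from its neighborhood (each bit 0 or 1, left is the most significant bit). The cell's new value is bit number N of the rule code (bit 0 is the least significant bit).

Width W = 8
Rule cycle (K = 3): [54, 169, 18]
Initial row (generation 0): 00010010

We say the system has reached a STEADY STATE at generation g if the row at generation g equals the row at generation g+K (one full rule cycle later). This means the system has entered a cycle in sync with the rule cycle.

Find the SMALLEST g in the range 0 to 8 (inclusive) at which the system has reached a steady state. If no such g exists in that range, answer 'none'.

Answer: 3

Derivation:
Gen 0: 00010010
Gen 1 (rule 54): 00111111
Gen 2 (rule 169): 10111110
Gen 3 (rule 18): 00000001
Gen 4 (rule 54): 00000011
Gen 5 (rule 169): 11111010
Gen 6 (rule 18): 00000001
Gen 7 (rule 54): 00000011
Gen 8 (rule 169): 11111010
Gen 9 (rule 18): 00000001
Gen 10 (rule 54): 00000011
Gen 11 (rule 169): 11111010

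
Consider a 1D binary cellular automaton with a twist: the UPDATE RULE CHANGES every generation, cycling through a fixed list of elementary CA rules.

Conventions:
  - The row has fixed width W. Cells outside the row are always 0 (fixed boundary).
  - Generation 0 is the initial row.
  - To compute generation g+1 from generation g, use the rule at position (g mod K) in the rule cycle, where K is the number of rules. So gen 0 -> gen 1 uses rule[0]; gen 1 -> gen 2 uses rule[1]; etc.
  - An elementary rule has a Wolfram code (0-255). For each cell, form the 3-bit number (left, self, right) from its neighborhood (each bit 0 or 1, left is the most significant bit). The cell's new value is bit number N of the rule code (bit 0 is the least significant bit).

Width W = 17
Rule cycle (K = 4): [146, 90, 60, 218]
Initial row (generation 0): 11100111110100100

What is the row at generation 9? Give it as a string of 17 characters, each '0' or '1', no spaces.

Gen 0: 11100111110100100
Gen 1 (rule 146): 01011011100011010
Gen 2 (rule 90): 10011010110111001
Gen 3 (rule 60): 11010111101100101
Gen 4 (rule 218): 11000111101111000
Gen 5 (rule 146): 00101011000110100
Gen 6 (rule 90): 01000011101110010
Gen 7 (rule 60): 01100010011001011
Gen 8 (rule 218): 11110101111110011
Gen 9 (rule 146): 01100000111101100

Answer: 01100000111101100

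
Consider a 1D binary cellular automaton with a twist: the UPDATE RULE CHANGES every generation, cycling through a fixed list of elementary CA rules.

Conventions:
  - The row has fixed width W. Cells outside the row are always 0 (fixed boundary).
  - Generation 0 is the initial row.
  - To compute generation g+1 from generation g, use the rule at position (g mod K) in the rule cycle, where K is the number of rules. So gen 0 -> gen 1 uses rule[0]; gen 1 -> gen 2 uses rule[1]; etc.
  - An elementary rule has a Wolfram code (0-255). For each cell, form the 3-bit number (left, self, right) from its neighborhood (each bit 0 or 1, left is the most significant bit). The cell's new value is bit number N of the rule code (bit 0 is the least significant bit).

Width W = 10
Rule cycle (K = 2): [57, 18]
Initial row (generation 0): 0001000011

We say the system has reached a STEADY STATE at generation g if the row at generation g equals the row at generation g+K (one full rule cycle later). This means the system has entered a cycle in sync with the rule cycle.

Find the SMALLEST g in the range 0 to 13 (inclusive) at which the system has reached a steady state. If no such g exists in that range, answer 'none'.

Gen 0: 0001000011
Gen 1 (rule 57): 1100111010
Gen 2 (rule 18): 0011000001
Gen 3 (rule 57): 1010111100
Gen 4 (rule 18): 0000000010
Gen 5 (rule 57): 1111111001
Gen 6 (rule 18): 0000000110
Gen 7 (rule 57): 1111110101
Gen 8 (rule 18): 0000000000
Gen 9 (rule 57): 1111111111
Gen 10 (rule 18): 0000000000
Gen 11 (rule 57): 1111111111
Gen 12 (rule 18): 0000000000
Gen 13 (rule 57): 1111111111
Gen 14 (rule 18): 0000000000
Gen 15 (rule 57): 1111111111

Answer: 8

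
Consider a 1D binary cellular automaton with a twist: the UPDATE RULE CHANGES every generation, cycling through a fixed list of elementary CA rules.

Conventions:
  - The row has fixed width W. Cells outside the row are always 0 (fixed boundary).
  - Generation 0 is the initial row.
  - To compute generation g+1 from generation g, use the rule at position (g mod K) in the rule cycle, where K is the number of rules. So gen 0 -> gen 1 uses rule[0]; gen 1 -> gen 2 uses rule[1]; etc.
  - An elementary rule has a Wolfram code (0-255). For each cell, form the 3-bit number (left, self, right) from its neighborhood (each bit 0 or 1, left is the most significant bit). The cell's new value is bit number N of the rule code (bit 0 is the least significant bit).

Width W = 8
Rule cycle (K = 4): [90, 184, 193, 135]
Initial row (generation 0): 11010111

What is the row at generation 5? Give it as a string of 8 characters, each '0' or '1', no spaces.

Gen 0: 11010111
Gen 1 (rule 90): 11000101
Gen 2 (rule 184): 10100010
Gen 3 (rule 193): 00001000
Gen 4 (rule 135): 11111011
Gen 5 (rule 90): 10001011

Answer: 10001011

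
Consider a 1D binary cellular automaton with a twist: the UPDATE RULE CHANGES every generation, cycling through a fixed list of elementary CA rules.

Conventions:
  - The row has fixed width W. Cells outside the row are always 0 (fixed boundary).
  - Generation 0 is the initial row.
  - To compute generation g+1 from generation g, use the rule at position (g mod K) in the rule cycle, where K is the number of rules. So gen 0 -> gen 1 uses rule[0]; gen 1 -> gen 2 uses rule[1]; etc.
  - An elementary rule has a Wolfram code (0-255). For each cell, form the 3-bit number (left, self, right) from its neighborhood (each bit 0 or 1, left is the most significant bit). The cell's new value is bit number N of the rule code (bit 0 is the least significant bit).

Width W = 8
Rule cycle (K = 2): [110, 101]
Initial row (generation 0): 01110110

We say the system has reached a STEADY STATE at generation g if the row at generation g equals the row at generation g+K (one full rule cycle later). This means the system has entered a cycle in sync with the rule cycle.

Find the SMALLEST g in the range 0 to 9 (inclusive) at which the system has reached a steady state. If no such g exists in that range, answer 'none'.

Gen 0: 01110110
Gen 1 (rule 110): 11011110
Gen 2 (rule 101): 01100010
Gen 3 (rule 110): 11100110
Gen 4 (rule 101): 00100010
Gen 5 (rule 110): 01100110
Gen 6 (rule 101): 00100010
Gen 7 (rule 110): 01100110
Gen 8 (rule 101): 00100010
Gen 9 (rule 110): 01100110
Gen 10 (rule 101): 00100010
Gen 11 (rule 110): 01100110

Answer: 4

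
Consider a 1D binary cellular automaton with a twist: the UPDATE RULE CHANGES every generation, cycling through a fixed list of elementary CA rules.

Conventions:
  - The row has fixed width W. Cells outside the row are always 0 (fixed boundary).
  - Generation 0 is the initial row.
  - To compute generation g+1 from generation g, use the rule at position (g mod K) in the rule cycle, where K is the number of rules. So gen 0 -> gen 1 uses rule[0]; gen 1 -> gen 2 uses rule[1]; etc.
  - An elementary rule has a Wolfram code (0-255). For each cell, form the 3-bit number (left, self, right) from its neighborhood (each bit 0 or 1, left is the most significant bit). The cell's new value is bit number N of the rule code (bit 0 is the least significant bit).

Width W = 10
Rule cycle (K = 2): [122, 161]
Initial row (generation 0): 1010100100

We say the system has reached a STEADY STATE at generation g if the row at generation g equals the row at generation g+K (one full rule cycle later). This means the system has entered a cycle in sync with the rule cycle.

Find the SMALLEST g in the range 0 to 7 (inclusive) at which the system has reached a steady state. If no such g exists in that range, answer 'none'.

Gen 0: 1010100100
Gen 1 (rule 122): 0101011010
Gen 2 (rule 161): 0010100100
Gen 3 (rule 122): 0101011010
Gen 4 (rule 161): 0010100100
Gen 5 (rule 122): 0101011010
Gen 6 (rule 161): 0010100100
Gen 7 (rule 122): 0101011010
Gen 8 (rule 161): 0010100100
Gen 9 (rule 122): 0101011010

Answer: 1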